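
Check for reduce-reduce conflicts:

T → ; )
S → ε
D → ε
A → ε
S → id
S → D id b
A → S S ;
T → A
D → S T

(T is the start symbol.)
Yes — I0: [A → .] vs [D → .]; I4: [A → .] vs [D → .]; I7: [A → .] vs [D → .]

A reduce-reduce conflict occurs when an LR(0) state has two complete items [A → α .] and [B → β .] — both call for a reduction, and with no lookahead the parser cannot choose between them.

Augment with T' → T and build the canonical LR(0) collection (I0 = CLOSURE({[T' → . T]}), then GOTO on every symbol after a dot until no new states appear). It has 13 states:
  I0: { [A → . S S ;], [A → .], [D → . S T], [D → .], [S → . D id b], [S → . id], [S → .], [T → . ; )], [T → . A], [T' → . T] }  — shift, 3 reduces
  I1: { [T → ; . )] }  — shift
  I2: { [T → A .] }  — reduce
  I3: { [S → D . id b] }  — shift
  I4: { [A → . S S ;], [A → .], [A → S . S ;], [D → . S T], [D → .], [D → S . T], [S → . D id b], [S → . id], [S → .], [T → . ; )], [T → . A] }  — shift, 3 reduces
  I5: { [T' → T .] }  — accept
  I6: { [S → id .] }  — reduce
  I7: { [A → . S S ;], [A → .], [A → S . S ;], [A → S S . ;], [D → . S T], [D → .], [D → S . T], [S → . D id b], [S → . id], [S → .], [T → . ; )], [T → . A] }  — shift, 3 reduces
  I8: { [D → S T .] }  — reduce
  I9: { [A → S S ; .], [T → ; . )] }  — shift, reduce
  I10: { [T → ; ) .] }  — reduce
  I11: { [S → D id . b] }  — shift
  I12: { [S → D id b .] }  — reduce

I0 contains complete items [A → .], [D → .], [S → .] — reduce-reduce conflict.
I4 contains complete items [A → .], [D → .], [S → .] — reduce-reduce conflict.
I7 contains complete items [A → .], [D → .], [S → .] — reduce-reduce conflict.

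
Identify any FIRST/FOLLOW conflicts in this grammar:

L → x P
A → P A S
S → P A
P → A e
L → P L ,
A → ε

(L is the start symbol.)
Nullable non-terminals: A.
FIRST sets used below: FIRST(P) = { 'e' }

A: nullable alternative(s) A → ε; FOLLOW(A) = { 'e' }
  A → P A S: FIRST \ {ε} = { 'e' } — overlaps FOLLOW(A) on { 'e' }: CONFLICT
  A → ε: FIRST \ {ε} = { } — this is the only nullable alternative, skip

L, P, S have no nullable alternative, so no FIRST/FOLLOW check is needed there.

So the grammar has 1 FIRST/FOLLOW conflict (marked CONFLICT above).

Answer: Yes. A → P A S with FOLLOW(A) on { 'e' }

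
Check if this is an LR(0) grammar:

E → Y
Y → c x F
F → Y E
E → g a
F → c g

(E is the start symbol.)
Augment with E' → E and build the canonical LR(0) collection (I0 = CLOSURE({[E' → . E]}), then GOTO on every symbol after a dot until no new states appear). It has 12 states:
  I0: { [E → . Y], [E → . g a], [E' → . E], [Y → . c x F] }  — shift
  I1: { [E' → E .] }  — accept
  I2: { [E → Y .] }  — reduce
  I3: { [Y → c . x F] }  — shift
  I4: { [E → g . a] }  — shift
  I5: { [E → g a .] }  — reduce
  I6: { [F → . Y E], [F → . c g], [Y → . c x F], [Y → c x . F] }  — shift
  I7: { [Y → c x F .] }  — reduce
  I8: { [E → . Y], [E → . g a], [F → Y . E], [Y → . c x F] }  — shift
  I9: { [F → c . g], [Y → c . x F] }  — shift
  I10: { [F → c g .] }  — reduce
  I11: { [F → Y E .] }  — reduce

Every state is either a pure shift/goto state or contains exactly one complete item and nothing to shift — no conflicts. The grammar is LR(0).

Answer: Yes, the grammar is LR(0)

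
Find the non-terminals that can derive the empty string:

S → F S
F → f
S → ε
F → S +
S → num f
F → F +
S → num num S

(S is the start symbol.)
ε-productions: S → ε
So S is immediately nullable.
No further non-terminal can be added: every production for the remaining non-terminals contains a terminal or a non-nullable non-terminal.
Nullable = { 'S' }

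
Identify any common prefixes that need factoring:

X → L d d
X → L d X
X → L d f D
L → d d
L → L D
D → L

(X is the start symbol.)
Left-factoring is needed when two productions for the same non-terminal
share a common prefix on the right-hand side.

Productions for X:
  X → L d d
  X → L d X
  X → L d f D
Productions for L:
  L → d d
  L → L D

Found common prefix 'L d' in productions for X

Answer: Yes, X has productions with common prefix 'L d'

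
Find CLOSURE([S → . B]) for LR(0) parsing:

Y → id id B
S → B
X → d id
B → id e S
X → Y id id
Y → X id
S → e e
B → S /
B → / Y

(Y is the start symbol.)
To compute CLOSURE, for each item [A → α.Bβ] where B is a non-terminal, add [B → .γ] for all productions B → γ; repeat for the newly added items until nothing changes.

Start with: [S → . B]
  [S → . B] has the dot before B: add [B → . id e S], [B → . S /], [B → . / Y]
  [B → . S /] has the dot before S: add [S → . e e]
No further items can be added.

CLOSURE = { [B → . / Y], [B → . S /], [B → . id e S], [S → . B], [S → . e e] }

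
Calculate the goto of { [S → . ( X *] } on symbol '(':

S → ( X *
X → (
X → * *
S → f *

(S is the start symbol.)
{ [S → ( . X *], [X → . (], [X → . * *] }

GOTO(I, '(') = CLOSURE({ [A → αX.β] : [A → α.Xβ] ∈ I, X = '(' })

Items with dot before '(', with the dot advanced:
  [S → . ( X *] → [S → ( . X *]
Closure of the advanced items:
  [S → ( . X *] has the dot before X: add [X → . (], [X → . * *]

GOTO = { [S → ( . X *], [X → . (], [X → . * *] }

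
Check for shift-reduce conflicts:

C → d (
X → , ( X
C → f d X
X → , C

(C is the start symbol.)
No shift-reduce conflicts

Augment with C' → C and build the canonical LR(0) collection (I0 = CLOSURE({[C' → . C]}), then GOTO on every symbol after a dot until no new states appear). It has 11 states:
  I0: { [C → . d (], [C → . f d X], [C' → . C] }  — shift
  I1: { [C' → C .] }  — accept
  I2: { [C → d . (] }  — shift
  I3: { [C → f . d X] }  — shift
  I4: { [C → f d . X], [X → . , ( X], [X → . , C] }  — shift
  I5: { [C → . d (], [C → . f d X], [X → , . ( X], [X → , . C] }  — shift
  I6: { [C → f d X .] }  — reduce
  I7: { [X → , ( . X], [X → . , ( X], [X → . , C] }  — shift
  I8: { [X → , C .] }  — reduce
  I9: { [X → , ( X .] }  — reduce
  I10: { [C → d ( .] }  — reduce

No state contains both a complete item and a shift item.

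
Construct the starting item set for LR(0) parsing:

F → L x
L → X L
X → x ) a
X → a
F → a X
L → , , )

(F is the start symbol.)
{ [F → . L x], [F → . a X], [F' → . F], [L → . , , )], [L → . X L], [X → . a], [X → . x ) a] }

First, augment the grammar with F' → F
I₀ = CLOSURE({ [F' → . F] }):
  [F' → . F] has the dot before F: add [F → . L x], [F → . a X]
  [F → . L x] has the dot before L: add [L → . X L], [L → . , , )]
  [L → . X L] has the dot before X: add [X → . x ) a], [X → . a]
No further items can be added.

I₀ = { [F → . L x], [F → . a X], [F' → . F], [L → . , , )], [L → . X L], [X → . a], [X → . x ) a] }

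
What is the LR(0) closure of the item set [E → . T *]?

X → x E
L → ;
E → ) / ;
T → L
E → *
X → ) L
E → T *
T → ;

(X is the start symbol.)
{ [E → . T *], [L → . ;], [T → . ;], [T → . L] }

To compute CLOSURE, for each item [A → α.Bβ] where B is a non-terminal, add [B → .γ] for all productions B → γ; repeat for the newly added items until nothing changes.

Start with: [E → . T *]
  [E → . T *] has the dot before T: add [T → . L], [T → . ;]
  [T → . L] has the dot before L: add [L → . ;]
No further items can be added.

CLOSURE = { [E → . T *], [L → . ;], [T → . ;], [T → . L] }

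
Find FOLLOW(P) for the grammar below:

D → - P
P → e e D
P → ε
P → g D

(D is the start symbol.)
In D → - P: P is at the end, add FOLLOW(D)

The FOLLOW sets referred to above (computed the same way, to a fixed point):
  FOLLOW(D) = { $ }

Taking the union: FOLLOW(P) = { $ }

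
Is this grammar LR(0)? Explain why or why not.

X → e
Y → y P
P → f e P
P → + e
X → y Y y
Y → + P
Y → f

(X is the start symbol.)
Yes, the grammar is LR(0)

A grammar is LR(0) if no state in the canonical LR(0) collection has:
  - both a shift item (dot before a terminal) and a complete item (shift-reduce conflict), or
  - two or more complete items (reduce-reduce conflict; the accept item [X' → X .] counts as a complete item here).

Augment with X' → X and build the canonical LR(0) collection (I0 = CLOSURE({[X' → . X]}), then GOTO on every symbol after a dot until no new states appear). It has 16 states:
  I0: { [X → . e], [X → . y Y y], [X' → . X] }  — shift
  I1: { [X' → X .] }  — accept
  I2: { [X → e .] }  — reduce
  I3: { [X → y . Y y], [Y → . + P], [Y → . f], [Y → . y P] }  — shift
  I4: { [P → . + e], [P → . f e P], [Y → + . P] }  — shift
  I5: { [X → y Y . y] }  — shift
  I6: { [Y → f .] }  — reduce
  I7: { [P → . + e], [P → . f e P], [Y → y . P] }  — shift
  I8: { [P → + . e] }  — shift
  I9: { [Y → y P .] }  — reduce
  I10: { [P → f . e P] }  — shift
  I11: { [P → . + e], [P → . f e P], [P → f e . P] }  — shift
  I12: { [P → f e P .] }  — reduce
  I13: { [P → + e .] }  — reduce
  I14: { [X → y Y y .] }  — reduce
  I15: { [Y → + P .] }  — reduce

Every state is either a pure shift/goto state or contains exactly one complete item and nothing to shift — no conflicts. The grammar is LR(0).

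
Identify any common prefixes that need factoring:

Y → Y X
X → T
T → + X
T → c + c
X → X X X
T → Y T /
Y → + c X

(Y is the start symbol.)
Left-factoring is needed when two productions for the same non-terminal
share a common prefix on the right-hand side.

Productions for Y:
  Y → Y X
  Y → + c X
Productions for X:
  X → T
  X → X X X
Productions for T:
  T → + X
  T → c + c
  T → Y T /

No common prefixes found.

Answer: No, left-factoring is not needed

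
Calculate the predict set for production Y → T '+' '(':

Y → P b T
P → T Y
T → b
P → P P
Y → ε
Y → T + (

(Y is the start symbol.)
PREDICT(Y → T '+' '(') = (FIRST(RHS) \ {ε}) ∪ (FOLLOW(Y) if ε ∈ FIRST(RHS), i.e. RHS ⇒* ε)
FIRST(T) = { 'b' }
FIRST(T '+' '(') = { 'b' }
ε ∉ FIRST(T '+' '('), so FOLLOW(Y) is not added.
PREDICT(Y → T '+' '(') = { 'b' }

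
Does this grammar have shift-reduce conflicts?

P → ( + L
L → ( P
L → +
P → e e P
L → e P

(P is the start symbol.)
No shift-reduce conflicts

A shift-reduce conflict occurs when an LR(0) state has both:
  - a complete (reduce) item [A → α .] (dot at the end), and
  - a shift item [B → β . c γ] (dot before a terminal).

Augment with P' → P and build the canonical LR(0) collection (I0 = CLOSURE({[P' → . P]}), then GOTO on every symbol after a dot until no new states appear). It has 13 states:
  I0: { [P → . ( + L], [P → . e e P], [P' → . P] }  — shift
  I1: { [P → ( . + L] }  — shift
  I2: { [P' → P .] }  — accept
  I3: { [P → e . e P] }  — shift
  I4: { [P → . ( + L], [P → . e e P], [P → e e . P] }  — shift
  I5: { [P → e e P .] }  — reduce
  I6: { [L → . ( P], [L → . +], [L → . e P], [P → ( + . L] }  — shift
  I7: { [L → ( . P], [P → . ( + L], [P → . e e P] }  — shift
  I8: { [L → + .] }  — reduce
  I9: { [P → ( + L .] }  — reduce
  I10: { [L → e . P], [P → . ( + L], [P → . e e P] }  — shift
  I11: { [L → e P .] }  — reduce
  I12: { [L → ( P .] }  — reduce

No state contains both a complete item and a shift item.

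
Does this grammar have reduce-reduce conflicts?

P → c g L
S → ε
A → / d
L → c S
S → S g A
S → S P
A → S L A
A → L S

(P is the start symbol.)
A reduce-reduce conflict occurs when an LR(0) state has two complete items [A → α .] and [B → β .] — both call for a reduction, and with no lookahead the parser cannot choose between them.

Augment with P' → P and build the canonical LR(0) collection (I0 = CLOSURE({[P' → . P]}), then GOTO on every symbol after a dot until no new states appear). It has 18 states:
  I0: { [P → . c g L], [P' → . P] }  — shift
  I1: { [P' → P .] }  — accept
  I2: { [P → c . g L] }  — shift
  I3: { [L → . c S], [P → c g . L] }  — shift
  I4: { [P → c g L .] }  — reduce
  I5: { [L → c . S], [S → . S P], [S → . S g A], [S → .] }  — reduce
  I6: { [L → c S .], [P → . c g L], [S → S . P], [S → S . g A] }  — shift, reduce
  I7: { [S → S P .] }  — reduce
  I8: { [A → . / d], [A → . L S], [A → . S L A], [L → . c S], [S → . S P], [S → . S g A], [S → .], [S → S g . A] }  — shift, reduce
  I9: { [A → / . d] }  — shift
  I10: { [S → S g A .] }  — reduce
  I11: { [A → L . S], [S → . S P], [S → . S g A], [S → .] }  — reduce
  I12: { [A → S . L A], [L → . c S], [P → . c g L], [S → S . P], [S → S . g A] }  — shift
  I13: { [A → . / d], [A → . L S], [A → . S L A], [A → S L . A], [L → . c S], [S → . S P], [S → . S g A], [S → .] }  — shift, reduce
  I14: { [L → c . S], [P → c . g L], [S → . S P], [S → . S g A], [S → .] }  — shift, reduce
  I15: { [A → S L A .] }  — reduce
  I16: { [A → L S .], [P → . c g L], [S → S . P], [S → S . g A] }  — shift, reduce
  I17: { [A → / d .] }  — reduce

No state contains more than one complete item.

Answer: No reduce-reduce conflicts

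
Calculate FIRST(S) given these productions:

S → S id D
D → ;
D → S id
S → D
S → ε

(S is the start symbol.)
{ ';', 'id', ε }

To compute FIRST(S), examine every production with S on the left-hand side, reading each right-hand side left to right until a non-nullable symbol is reached.

FIRST sets of the other non-terminals involved (by the same procedure, iterated to a fixed point):
  FIRST(D) = { ';', 'id' }

From S → S id D:
  - S is the symbol being defined: contributes nothing new
    S is nullable, so continue to the next symbol
  - id is a terminal: add 'id' and stop
From S → D:
  - D is a non-terminal: add FIRST(D) \ {ε} = { ';', 'id' }
    D is not nullable, so stop
From S → ε:
  - ε-production, so ε ∈ FIRST(S)

Collecting: FIRST(S) = { ';', 'id', ε }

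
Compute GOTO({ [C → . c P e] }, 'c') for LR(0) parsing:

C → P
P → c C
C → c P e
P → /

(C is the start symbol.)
GOTO(I, 'c') = CLOSURE({ [A → αX.β] : [A → α.Xβ] ∈ I, X = 'c' })

Items with dot before 'c', with the dot advanced:
  [C → . c P e] → [C → c . P e]
Closure of the advanced items:
  [C → c . P e] has the dot before P: add [P → . c C], [P → . /]

GOTO = { [C → c . P e], [P → . /], [P → . c C] }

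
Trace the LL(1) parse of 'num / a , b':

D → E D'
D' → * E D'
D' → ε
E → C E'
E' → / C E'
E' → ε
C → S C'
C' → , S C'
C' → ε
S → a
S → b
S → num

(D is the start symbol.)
Stack is shown with the top on the left.

Stack           Input          Action
-------------------------------------
D $             num / a , b $  output D → E D'
E D' $          num / a , b $  output E → C E'
C E' D' $       num / a , b $  output C → S C'
S C' E' D' $    num / a , b $  output S → num
num C' E' D' $  num / a , b $  match 'num'
C' E' D' $      / a , b $      output C' → ε
E' D' $         / a , b $      output E' → / C E'
/ C E' D' $     / a , b $      match '/'
C E' D' $       a , b $        output C → S C'
S C' E' D' $    a , b $        output S → a
a C' E' D' $    a , b $        match 'a'
C' E' D' $      , b $          output C' → , S C'
, S C' E' D' $  , b $          match ','
S C' E' D' $    b $            output S → b
b C' E' D' $    b $            match 'b'
C' E' D' $      $              output C' → ε
E' D' $         $              output E' → ε
D' $            $              output D' → ε
$               $              accept

The string is accepted.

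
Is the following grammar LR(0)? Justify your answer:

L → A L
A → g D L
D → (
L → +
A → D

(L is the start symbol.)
Yes, the grammar is LR(0)

A grammar is LR(0) if no state in the canonical LR(0) collection has:
  - both a shift item (dot before a terminal) and a complete item (shift-reduce conflict), or
  - two or more complete items (reduce-reduce conflict; the accept item [L' → L .] counts as a complete item here).

Augment with L' → L and build the canonical LR(0) collection (I0 = CLOSURE({[L' → . L]}), then GOTO on every symbol after a dot until no new states appear). It has 10 states:
  I0: { [A → . D], [A → . g D L], [D → . (], [L → . +], [L → . A L], [L' → . L] }  — shift
  I1: { [D → ( .] }  — reduce
  I2: { [L → + .] }  — reduce
  I3: { [A → . D], [A → . g D L], [D → . (], [L → . +], [L → . A L], [L → A . L] }  — shift
  I4: { [A → D .] }  — reduce
  I5: { [L' → L .] }  — accept
  I6: { [A → g . D L], [D → . (] }  — shift
  I7: { [A → . D], [A → . g D L], [A → g D . L], [D → . (], [L → . +], [L → . A L] }  — shift
  I8: { [A → g D L .] }  — reduce
  I9: { [L → A L .] }  — reduce

Every state is either a pure shift/goto state or contains exactly one complete item and nothing to shift — no conflicts. The grammar is LR(0).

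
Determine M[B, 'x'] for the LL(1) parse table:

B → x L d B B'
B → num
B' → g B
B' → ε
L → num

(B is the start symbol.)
To find M[B, 'x'], we find productions for B where 'x' is in the predict set (PREDICT(N → α) = (FIRST(α) \ {ε}) ∪ (FOLLOW(N) if α ⇒* ε)).

B → x L d B B': PREDICT = { 'x' }
  'x' is in predict set, so this production goes in M[B, 'x']
B → num: PREDICT = { 'num' }

M[B, 'x'] = B → x L d B B'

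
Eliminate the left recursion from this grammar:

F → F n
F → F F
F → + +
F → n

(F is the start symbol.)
F → + + F'
F → n F'
F' → n F'
F' → F F'
F' → ε

F is directly left-recursive. The standard transformation for
  A → A α₁ | ... | A α_m | β₁ | ... | β_n
is
  A  → β₁ A' | ... | β_n A'
  A' → α₁ A' | ... | α_m A' | ε

F → + + becomes F → + + F'
F → n becomes F → n F'
F → F n becomes F' → n F'
F → F F becomes F' → F F'
Add F' → ε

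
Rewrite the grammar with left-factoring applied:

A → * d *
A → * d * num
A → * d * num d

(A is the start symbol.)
Left-factoring transforms A → αβ₁ | αβ₂ into A → αA' and A' → β₁ | β₂
(α is the longest common prefix among the alternatives). Repeat until
no nonterminal has two alternatives with a common prefix.

Round 1: A has alternatives sharing prefix '* d *'. Introduce A': A → * d * A'
  Add: A' → ε
  Add: A' → num
  Add: A' → num d

Round 2: A' has alternatives sharing prefix 'num'. Introduce A'': A' → num A''
  Add: A'' → ε
  Add: A'' → d

No remaining common prefixes — done.

Resulting grammar:
A → * d * A'
A' → ε
A' → num A''
A'' → ε
A'' → d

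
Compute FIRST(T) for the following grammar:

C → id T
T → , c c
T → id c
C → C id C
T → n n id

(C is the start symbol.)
To compute FIRST(T), examine every production with T on the left-hand side, reading each right-hand side left to right until a non-nullable symbol is reached.

From T → , c c:
  - ',' is a terminal: add ',' and stop
From T → id c:
  - id is a terminal: add 'id' and stop
From T → n n id:
  - n is a terminal: add 'n' and stop

Collecting: FIRST(T) = { ',', 'id', 'n' }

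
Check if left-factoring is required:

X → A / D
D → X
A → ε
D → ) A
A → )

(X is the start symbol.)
Left-factoring is needed when two productions for the same non-terminal
share a common prefix on the right-hand side.

Productions for D:
  D → X
  D → ) A
Productions for A:
  A → ε
  A → )

No common prefixes found.

Answer: No, left-factoring is not needed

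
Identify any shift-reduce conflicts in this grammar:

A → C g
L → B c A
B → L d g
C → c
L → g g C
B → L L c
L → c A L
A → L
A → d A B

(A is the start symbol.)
Augment with A' → A and build the canonical LR(0) collection (I0 = CLOSURE({[A' → . A]}), then GOTO on every symbol after a dot until no new states appear). It has 24 states:
  I0: { [A → . C g], [A → . L], [A → . d A B], [A' → . A], [B → . L L c], [B → . L d g], [C → . c], [L → . B c A], [L → . c A L], [L → . g g C] }  — shift
  I1: { [A' → A .] }  — accept
  I2: { [L → B . c A] }  — shift
  I3: { [A → C . g] }  — shift
  I4: { [A → L .], [B → . L L c], [B → . L d g], [B → L . L c], [B → L . d g], [L → . B c A], [L → . c A L], [L → . g g C] }  — shift, reduce
  I5: { [A → . C g], [A → . L], [A → . d A B], [B → . L L c], [B → . L d g], [C → . c], [C → c .], [L → . B c A], [L → . c A L], [L → . g g C], [L → c . A L] }  — shift, reduce
  I6: { [A → . C g], [A → . L], [A → . d A B], [A → d . A B], [B → . L L c], [B → . L d g], [C → . c], [L → . B c A], [L → . c A L], [L → . g g C] }  — shift
  I7: { [L → g . g C] }  — shift
  I8: { [C → . c], [L → g g . C] }  — shift
  I9: { [L → g g C .] }  — reduce
  I10: { [C → c .] }  — reduce
  I11: { [A → d A . B], [B → . L L c], [B → . L d g], [L → . B c A], [L → . c A L], [L → . g g C] }  — shift
  I12: { [A → d A B .], [L → B . c A] }  — shift, reduce
  I13: { [B → . L L c], [B → . L d g], [B → L . L c], [B → L . d g], [L → . B c A], [L → . c A L], [L → . g g C] }  — shift
  I14: { [A → . C g], [A → . L], [A → . d A B], [B → . L L c], [B → . L d g], [C → . c], [L → . B c A], [L → . c A L], [L → . g g C], [L → c . A L] }  — shift
  I15: { [B → . L L c], [B → . L d g], [L → . B c A], [L → . c A L], [L → . g g C], [L → c A . L] }  — shift
  I16: { [B → . L L c], [B → . L d g], [B → L . L c], [B → L . d g], [L → . B c A], [L → . c A L], [L → . g g C], [L → c A L .] }  — shift, reduce
  I17: { [B → . L L c], [B → . L d g], [B → L . L c], [B → L . d g], [B → L L . c], [L → . B c A], [L → . c A L], [L → . g g C] }  — shift
  I18: { [B → L d . g] }  — shift
  I19: { [B → L d g .] }  — reduce
  I20: { [A → . C g], [A → . L], [A → . d A B], [B → . L L c], [B → . L d g], [B → L L c .], [C → . c], [L → . B c A], [L → . c A L], [L → . g g C], [L → c . A L] }  — shift, reduce
  I21: { [A → . C g], [A → . L], [A → . d A B], [B → . L L c], [B → . L d g], [C → . c], [L → . B c A], [L → . c A L], [L → . g g C], [L → B c . A] }  — shift
  I22: { [L → B c A .] }  — reduce
  I23: { [A → C g .] }  — reduce

I4 contains reduce item [A → L .] and shift items [B → L . d g], [L → . c A L], [L → . g g C] — shift-reduce conflict.
I5 contains reduce item [C → c .] and shift items [A → . d A B], [C → . c], [L → . c A L], [L → . g g C] — shift-reduce conflict.
I12 contains reduce item [A → d A B .] and shift item [L → B . c A] — shift-reduce conflict.
I16 contains reduce item [L → c A L .] and shift items [B → L . d g], [L → . c A L], [L → . g g C] — shift-reduce conflict.
I20 contains reduce item [B → L L c .] and shift items [A → . d A B], [C → . c], [L → . c A L], [L → . g g C] — shift-reduce conflict.

Answer: Yes — I4: [A → L .] vs [B → L . d g]; I5: [C → c .] vs [A → . d A B]; I12: [A → d A B .] vs [L → B . c A]; I16: [L → c A L .] vs [B → L . d g]; I20: [B → L L c .] vs [A → . d A B]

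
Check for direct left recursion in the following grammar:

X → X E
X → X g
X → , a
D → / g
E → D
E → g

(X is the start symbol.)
X → X E: LEFT RECURSIVE (starts with X)
X → X g: LEFT RECURSIVE (starts with X)
X → , a: starts with ','
D → / g: starts with '/'
E → D: starts with D
E → g: starts with g

The grammar has direct left recursion on: X.

Answer: Yes, X is left-recursive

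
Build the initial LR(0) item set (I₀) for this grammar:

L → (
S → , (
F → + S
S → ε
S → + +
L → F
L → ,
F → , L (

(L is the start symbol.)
First, augment the grammar with L' → L
I₀ = CLOSURE({ [L' → . L] }):
  [L' → . L] has the dot before L: add [L → . (], [L → . F], [L → . ,]
  [L → . F] has the dot before F: add [F → . + S], [F → . , L (]
No further items can be added.

I₀ = { [F → . + S], [F → . , L (], [L → . (], [L → . ,], [L → . F], [L' → . L] }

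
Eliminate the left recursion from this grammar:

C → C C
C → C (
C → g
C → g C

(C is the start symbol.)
C is directly left-recursive. The standard transformation for
  A → A α₁ | ... | A α_m | β₁ | ... | β_n
is
  A  → β₁ A' | ... | β_n A'
  A' → α₁ A' | ... | α_m A' | ε

C → g becomes C → g C'
C → g C becomes C → g C C'
C → C C becomes C' → C C'
C → C ( becomes C' → ( C'
Add C' → ε

Resulting grammar:
C → g C'
C → g C C'
C' → C C'
C' → ( C'
C' → ε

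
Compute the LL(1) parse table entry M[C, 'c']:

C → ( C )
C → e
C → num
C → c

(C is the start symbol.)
To find M[C, 'c'], we find productions for C where 'c' is in the predict set (PREDICT(N → α) = (FIRST(α) \ {ε}) ∪ (FOLLOW(N) if α ⇒* ε)).

C → ( C ): PREDICT = { '(' }
C → e: PREDICT = { 'e' }
C → num: PREDICT = { 'num' }
C → c: PREDICT = { 'c' }
  'c' is in predict set, so this production goes in M[C, 'c']

M[C, 'c'] = C → c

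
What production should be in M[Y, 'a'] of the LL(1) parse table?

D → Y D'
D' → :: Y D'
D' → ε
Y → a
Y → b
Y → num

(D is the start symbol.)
Y → a

To find M[Y, 'a'], we find productions for Y where 'a' is in the predict set (PREDICT(N → α) = (FIRST(α) \ {ε}) ∪ (FOLLOW(N) if α ⇒* ε)).

Y → a: PREDICT = { 'a' }
  'a' is in predict set, so this production goes in M[Y, 'a']
Y → b: PREDICT = { 'b' }
Y → num: PREDICT = { 'num' }

M[Y, 'a'] = Y → a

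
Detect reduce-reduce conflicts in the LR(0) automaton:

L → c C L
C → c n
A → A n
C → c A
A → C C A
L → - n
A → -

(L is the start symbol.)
No reduce-reduce conflicts

Augment with L' → L and build the canonical LR(0) collection (I0 = CLOSURE({[L' → . L]}), then GOTO on every symbol after a dot until no new states appear). It has 15 states:
  I0: { [L → . - n], [L → . c C L], [L' → . L] }  — shift
  I1: { [L → - . n] }  — shift
  I2: { [L' → L .] }  — accept
  I3: { [C → . c A], [C → . c n], [L → c . C L] }  — shift
  I4: { [L → . - n], [L → . c C L], [L → c C . L] }  — shift
  I5: { [A → . -], [A → . A n], [A → . C C A], [C → . c A], [C → . c n], [C → c . A], [C → c . n] }  — shift
  I6: { [A → - .] }  — reduce
  I7: { [A → A . n], [C → c A .] }  — shift, reduce
  I8: { [A → C . C A], [C → . c A], [C → . c n] }  — shift
  I9: { [C → c n .] }  — reduce
  I10: { [A → . -], [A → . A n], [A → . C C A], [A → C C . A], [C → . c A], [C → . c n] }  — shift
  I11: { [A → A . n], [A → C C A .] }  — shift, reduce
  I12: { [A → A n .] }  — reduce
  I13: { [L → c C L .] }  — reduce
  I14: { [L → - n .] }  — reduce

No state contains more than one complete item.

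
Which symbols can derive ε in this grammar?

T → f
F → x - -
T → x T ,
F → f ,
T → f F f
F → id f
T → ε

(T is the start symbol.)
{ 'T' }

ε-productions: T → ε
So T is immediately nullable.
No further non-terminal can be added: every production for the remaining non-terminals contains a terminal or a non-nullable non-terminal.
Nullable = { 'T' }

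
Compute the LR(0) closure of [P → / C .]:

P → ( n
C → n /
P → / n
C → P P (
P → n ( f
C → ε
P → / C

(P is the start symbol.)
{ [P → / C .] }

To compute CLOSURE, for each item [A → α.Bβ] where B is a non-terminal, add [B → .γ] for all productions B → γ; repeat for the newly added items until nothing changes.

Start with: [P → / C .]
The dot is at the end, so nothing is added.

CLOSURE = { [P → / C .] }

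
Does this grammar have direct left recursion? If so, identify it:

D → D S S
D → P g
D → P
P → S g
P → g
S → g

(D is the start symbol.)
Direct left recursion occurs when N → N α for some non-terminal N (the right-hand side begins with the left-hand side itself).

D → D S S: LEFT RECURSIVE (starts with D)
D → P g: starts with P
D → P: starts with P
P → S g: starts with S
P → g: starts with g
S → g: starts with g

The grammar has direct left recursion on: D.

Answer: Yes, D is left-recursive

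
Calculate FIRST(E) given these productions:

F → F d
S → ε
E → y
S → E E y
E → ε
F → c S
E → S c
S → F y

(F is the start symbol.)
To compute FIRST(E), examine every production with E on the left-hand side, reading each right-hand side left to right until a non-nullable symbol is reached.

FIRST sets of the other non-terminals involved (by the same procedure, iterated to a fixed point):
  FIRST(S) = { 'c', 'y', ε }

From E → y:
  - y is a terminal: add 'y' and stop
From E → ε:
  - ε-production, so ε ∈ FIRST(E)
From E → S c:
  - S is a non-terminal: add FIRST(S) \ {ε} = { 'c', 'y' }
    S is nullable, so continue to the next symbol
  - c is a terminal: add 'c' and stop

Collecting: FIRST(E) = { 'c', 'y', ε }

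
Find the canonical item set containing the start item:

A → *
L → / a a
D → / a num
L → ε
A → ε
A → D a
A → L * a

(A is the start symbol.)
{ [A → . *], [A → . D a], [A → . L * a], [A → .], [A' → . A], [D → . / a num], [L → . / a a], [L → .] }

First, augment the grammar with A' → A
I₀ = CLOSURE({ [A' → . A] }):
  [A' → . A] has the dot before A: add [A → . *], [A → .], [A → . D a], [A → . L * a]
  [A → . D a] has the dot before D: add [D → . / a num]
  [A → . L * a] has the dot before L: add [L → . / a a], [L → .]
No further items can be added.

I₀ = { [A → . *], [A → . D a], [A → . L * a], [A → .], [A' → . A], [D → . / a num], [L → . / a a], [L → .] }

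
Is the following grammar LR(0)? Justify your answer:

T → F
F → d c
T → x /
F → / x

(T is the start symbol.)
A grammar is LR(0) if no state in the canonical LR(0) collection has:
  - both a shift item (dot before a terminal) and a complete item (shift-reduce conflict), or
  - two or more complete items (reduce-reduce conflict; the accept item [T' → T .] counts as a complete item here).

Augment with T' → T and build the canonical LR(0) collection (I0 = CLOSURE({[T' → . T]}), then GOTO on every symbol after a dot until no new states appear). It has 9 states:
  I0: { [F → . / x], [F → . d c], [T → . F], [T → . x /], [T' → . T] }  — shift
  I1: { [F → / . x] }  — shift
  I2: { [T → F .] }  — reduce
  I3: { [T' → T .] }  — accept
  I4: { [F → d . c] }  — shift
  I5: { [T → x . /] }  — shift
  I6: { [T → x / .] }  — reduce
  I7: { [F → d c .] }  — reduce
  I8: { [F → / x .] }  — reduce

Every state is either a pure shift/goto state or contains exactly one complete item and nothing to shift — no conflicts. The grammar is LR(0).

Answer: Yes, the grammar is LR(0)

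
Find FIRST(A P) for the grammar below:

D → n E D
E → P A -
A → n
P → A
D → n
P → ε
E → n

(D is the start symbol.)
{ 'n' }

FIRST sets of the non-terminals involved (from the grammar, by fixed-point iteration):
  FIRST(A) = { 'n' }

To compute FIRST(A P), process the symbols left to right:
Symbol A is a non-terminal. Add FIRST(A) \ {ε} = { 'n' }
A is not nullable (ε ∉ FIRST(A)), so stop here.
FIRST(A P) = { 'n' }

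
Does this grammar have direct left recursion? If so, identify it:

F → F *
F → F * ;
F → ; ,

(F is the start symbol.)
F → F *: LEFT RECURSIVE (starts with F)
F → F * ;: LEFT RECURSIVE (starts with F)
F → ; ,: starts with ';'

The grammar has direct left recursion on: F.

Answer: Yes, F is left-recursive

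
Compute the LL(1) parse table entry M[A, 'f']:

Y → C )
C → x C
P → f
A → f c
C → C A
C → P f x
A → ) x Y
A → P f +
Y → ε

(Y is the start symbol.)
To find M[A, 'f'], we find productions for A where 'f' is in the predict set (PREDICT(N → α) = (FIRST(α) \ {ε}) ∪ (FOLLOW(N) if α ⇒* ε)).

Relevant sets:
  FIRST(P) = { 'f' }

A → f c: PREDICT = { 'f' }
  'f' is in predict set, so this production goes in M[A, 'f']
A → ) x Y: PREDICT = { ')' }
A → P f +: PREDICT = { 'f' }
  'f' is in predict set, so this production goes in M[A, 'f']

M[A, 'f'] = A → f c, A → P f +  (a multiply-defined cell — the grammar is not LL(1))

Answer: A → f c, A → P f +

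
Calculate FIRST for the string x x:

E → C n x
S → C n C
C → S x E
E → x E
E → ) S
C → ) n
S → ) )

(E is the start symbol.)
To compute FIRST(x x), process the symbols left to right:
Symbol x is a terminal. Add 'x' and stop.
FIRST(x x) = { 'x' }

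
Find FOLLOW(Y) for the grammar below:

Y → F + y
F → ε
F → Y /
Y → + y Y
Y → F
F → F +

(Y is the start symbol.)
{ $, '/' }

Y is the start symbol, so $ ∈ FOLLOW(Y).
In F → Y /: Y is followed by '/', add FIRST('/') \ {ε} = { '/' }
In Y → + y Y: Y is at the end; this adds FOLLOW(Y) to itself — nothing new

Taking the union: FOLLOW(Y) = { $, '/' }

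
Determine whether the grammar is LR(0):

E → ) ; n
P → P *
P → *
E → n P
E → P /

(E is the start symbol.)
No. Shift-reduce conflict between [E → n P .] and [P → P . *]

Augment with E' → E and build the canonical LR(0) collection (I0 = CLOSURE({[E' → . E]}), then GOTO on every symbol after a dot until no new states appear). It has 11 states:
  I0: { [E → . ) ; n], [E → . P /], [E → . n P], [E' → . E], [P → . *], [P → . P *] }  — shift
  I1: { [E → ) . ; n] }  — shift
  I2: { [P → * .] }  — reduce
  I3: { [E' → E .] }  — accept
  I4: { [E → P . /], [P → P . *] }  — shift
  I5: { [E → n . P], [P → . *], [P → . P *] }  — shift
  I6: { [E → n P .], [P → P . *] }  — shift, reduce
  I7: { [P → P * .] }  — reduce
  I8: { [E → P / .] }  — reduce
  I9: { [E → ) ; . n] }  — shift
  I10: { [E → ) ; n .] }  — reduce

Conflict in state I6:
  Shift-reduce conflict between [E → n P .] and [P → P . *]
So the grammar is NOT LR(0).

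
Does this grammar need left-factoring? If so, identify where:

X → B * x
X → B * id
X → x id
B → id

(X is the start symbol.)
Yes, X has productions with common prefix 'B *'

Left-factoring is needed when two productions for the same non-terminal
share a common prefix on the right-hand side.

Productions for X:
  X → B * x
  X → B * id
  X → x id

Found common prefix 'B *' in productions for X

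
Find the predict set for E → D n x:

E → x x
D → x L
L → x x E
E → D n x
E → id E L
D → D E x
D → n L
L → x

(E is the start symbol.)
{ 'n', 'x' }

PREDICT(E → D n x) = (FIRST(RHS) \ {ε}) ∪ (FOLLOW(E) if ε ∈ FIRST(RHS), i.e. RHS ⇒* ε)
FIRST(D) = { 'n', 'x' }
FIRST(D n x) = { 'n', 'x' }
ε ∉ FIRST(D n x), so FOLLOW(E) is not added.
PREDICT(E → D n x) = { 'n', 'x' }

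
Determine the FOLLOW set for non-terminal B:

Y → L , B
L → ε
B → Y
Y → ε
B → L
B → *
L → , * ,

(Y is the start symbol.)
{ $ }

To compute FOLLOW(B), find every occurrence of B on a right-hand side N → α B β: add FIRST(β) \ {ε}, and if β is empty or nullable also add FOLLOW(N). Iterate to a fixed point.

In Y → L , B: B is at the end, add FOLLOW(Y)

The FOLLOW sets referred to above (computed the same way, to a fixed point):
  FOLLOW(Y) = { $ }

Taking the union: FOLLOW(B) = { $ }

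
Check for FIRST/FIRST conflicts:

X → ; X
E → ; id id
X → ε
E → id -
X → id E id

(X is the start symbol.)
No FIRST/FIRST conflicts.

Productions for X:
  X → ; X: FIRST = { ';' }
  X → ε: FIRST = { ε }
  X → id E id: FIRST = { 'id' }
Productions for E:
  E → ; id id: FIRST = { ';' }
  E → id -: FIRST = { 'id' }

All alternatives of each non-terminal have pairwise disjoint FIRST sets.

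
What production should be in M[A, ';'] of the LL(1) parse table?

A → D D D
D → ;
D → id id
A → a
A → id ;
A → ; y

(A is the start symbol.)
A → D D D, A → ; y

To find M[A, ';'], we find productions for A where ';' is in the predict set (PREDICT(N → α) = (FIRST(α) \ {ε}) ∪ (FOLLOW(N) if α ⇒* ε)).

Relevant sets:
  FIRST(D) = { ';', 'id' }

A → D D D: PREDICT = { ';', 'id' }
  ';' is in predict set, so this production goes in M[A, ';']
A → a: PREDICT = { 'a' }
A → id ;: PREDICT = { 'id' }
A → ; y: PREDICT = { ';' }
  ';' is in predict set, so this production goes in M[A, ';']

M[A, ';'] = A → D D D, A → ; y  (a multiply-defined cell — the grammar is not LL(1))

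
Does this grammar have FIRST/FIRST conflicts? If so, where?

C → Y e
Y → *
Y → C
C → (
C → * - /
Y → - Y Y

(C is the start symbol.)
Yes. C → Y e / C → '(' on { '(' }; C → Y e / C → '*' '-' '/' on { '*' }; Y → '*' / Y → C on { '*' }; Y → C / Y → '-' Y Y on { '-' }

FIRST sets of the non-terminals at (or reachable through a nullable prefix from) the front of some alternative:
  FIRST(Y) = { '(', '*', '-' }
  FIRST(C) = { '(', '*', '-' }

Productions for C:
  C → Y e: FIRST = { '(', '*', '-' }
  C → (: FIRST = { '(' }
  C → * - /: FIRST = { '*' }
Productions for Y:
  Y → *: FIRST = { '*' }
  Y → C: FIRST = { '(', '*', '-' }
  Y → - Y Y: FIRST = { '-' }

Conflict for C: C → Y e and C → (
  Overlap: { '(' }
Conflict for C: C → Y e and C → * - /
  Overlap: { '*' }
Conflict for Y: Y → * and Y → C
  Overlap: { '*' }
Conflict for Y: Y → C and Y → - Y Y
  Overlap: { '-' }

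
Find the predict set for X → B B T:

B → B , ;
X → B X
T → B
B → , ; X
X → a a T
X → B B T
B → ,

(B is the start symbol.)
{ ',' }

PREDICT(X → B B T) = (FIRST(RHS) \ {ε}) ∪ (FOLLOW(X) if ε ∈ FIRST(RHS), i.e. RHS ⇒* ε)
FIRST(B) = { ',' }
FIRST(B B T) = { ',' }
ε ∉ FIRST(B B T), so FOLLOW(X) is not added.
PREDICT(X → B B T) = { ',' }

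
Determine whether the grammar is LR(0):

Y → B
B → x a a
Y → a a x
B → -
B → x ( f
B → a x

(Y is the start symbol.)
A grammar is LR(0) if no state in the canonical LR(0) collection has:
  - both a shift item (dot before a terminal) and a complete item (shift-reduce conflict), or
  - two or more complete items (reduce-reduce conflict; the accept item [Y' → Y .] counts as a complete item here).

Augment with Y' → Y and build the canonical LR(0) collection (I0 = CLOSURE({[Y' → . Y]}), then GOTO on every symbol after a dot until no new states appear). It has 13 states:
  I0: { [B → . -], [B → . a x], [B → . x ( f], [B → . x a a], [Y → . B], [Y → . a a x], [Y' → . Y] }  — shift
  I1: { [B → - .] }  — reduce
  I2: { [Y → B .] }  — reduce
  I3: { [Y' → Y .] }  — accept
  I4: { [B → a . x], [Y → a . a x] }  — shift
  I5: { [B → x . ( f], [B → x . a a] }  — shift
  I6: { [B → x ( . f] }  — shift
  I7: { [B → x a . a] }  — shift
  I8: { [B → x a a .] }  — reduce
  I9: { [B → x ( f .] }  — reduce
  I10: { [Y → a a . x] }  — shift
  I11: { [B → a x .] }  — reduce
  I12: { [Y → a a x .] }  — reduce

Every state is either a pure shift/goto state or contains exactly one complete item and nothing to shift — no conflicts. The grammar is LR(0).

Answer: Yes, the grammar is LR(0)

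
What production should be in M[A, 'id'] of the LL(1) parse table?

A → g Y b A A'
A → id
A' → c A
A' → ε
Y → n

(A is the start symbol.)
To find M[A, 'id'], we find productions for A where 'id' is in the predict set (PREDICT(N → α) = (FIRST(α) \ {ε}) ∪ (FOLLOW(N) if α ⇒* ε)).

A → g Y b A A': PREDICT = { 'g' }
A → id: PREDICT = { 'id' }
  'id' is in predict set, so this production goes in M[A, 'id']

M[A, 'id'] = A → id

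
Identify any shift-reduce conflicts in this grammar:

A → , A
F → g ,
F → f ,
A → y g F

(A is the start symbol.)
A shift-reduce conflict occurs when an LR(0) state has both:
  - a complete (reduce) item [A → α .] (dot at the end), and
  - a shift item [B → β . c γ] (dot before a terminal).

Augment with A' → A and build the canonical LR(0) collection (I0 = CLOSURE({[A' → . A]}), then GOTO on every symbol after a dot until no new states appear). It has 11 states:
  I0: { [A → . , A], [A → . y g F], [A' → . A] }  — shift
  I1: { [A → , . A], [A → . , A], [A → . y g F] }  — shift
  I2: { [A' → A .] }  — accept
  I3: { [A → y . g F] }  — shift
  I4: { [A → y g . F], [F → . f ,], [F → . g ,] }  — shift
  I5: { [A → y g F .] }  — reduce
  I6: { [F → f . ,] }  — shift
  I7: { [F → g . ,] }  — shift
  I8: { [F → g , .] }  — reduce
  I9: { [F → f , .] }  — reduce
  I10: { [A → , A .] }  — reduce

No state contains both a complete item and a shift item.

Answer: No shift-reduce conflicts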